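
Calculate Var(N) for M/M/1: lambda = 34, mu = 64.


rho = 34/64; Var(N) = rho/(1-rho)^2 = 2.42

2.42


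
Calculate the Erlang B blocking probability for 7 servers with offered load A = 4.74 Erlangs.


B(N,A) = (A^N/N!) / sum(A^k/k!, k=0..N) with N=7, A=4.74 = 0.1045

0.1045


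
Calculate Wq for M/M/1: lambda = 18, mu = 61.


rho = 18/61; Wq = rho/(mu - lambda) = 0.0069 hours

0.0069 hours


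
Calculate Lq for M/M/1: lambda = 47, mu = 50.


rho = 47/50; Lq = rho^2/(1-rho) = 14.73

14.73


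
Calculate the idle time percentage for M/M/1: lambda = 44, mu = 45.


Idle fraction = (1 - rho) * 100 = (1 - 44/45) * 100 = 2.2%

2.2%


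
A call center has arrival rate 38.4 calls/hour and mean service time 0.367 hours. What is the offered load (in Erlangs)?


Offered load a = lambda * E[S] = 38.4 * 0.367 = 14.09 Erlangs

14.09 Erlangs


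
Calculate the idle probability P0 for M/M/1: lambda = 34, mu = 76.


P0 = 1 - rho = 1 - 34/76 = 0.5526

0.5526


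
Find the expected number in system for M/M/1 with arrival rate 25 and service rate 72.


rho = 25/72; L = rho/(1-rho) = 0.53

0.53


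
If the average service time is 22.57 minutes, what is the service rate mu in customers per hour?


mu = 60 / avg_service_time = 60 / 22.57 = 2.66 per hour

2.66 per hour


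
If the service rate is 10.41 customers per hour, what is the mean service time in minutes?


Mean service time = 60/mu = 60/10.41 = 5.76 minutes

5.76 minutes


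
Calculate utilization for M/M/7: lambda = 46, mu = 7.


rho = lambda/(c*mu) = 46/(7*7) = 0.9388

0.9388


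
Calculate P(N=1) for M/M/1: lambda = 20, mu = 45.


rho = 20/45; P(n) = (1-rho)*rho^n = (1-20/45)*(20/45)^1 = 0.2469

0.2469


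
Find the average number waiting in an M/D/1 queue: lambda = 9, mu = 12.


M/D/1: Lq = rho^2 / (2*(1-rho)) where rho = 9/12; Lq = 1.13

1.13


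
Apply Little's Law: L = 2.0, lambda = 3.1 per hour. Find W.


W = L / lambda = 2.0 / 3.1 = 0.6452 hours

0.6452 hours


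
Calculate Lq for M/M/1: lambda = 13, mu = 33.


rho = 13/33; Lq = rho^2/(1-rho) = 0.26

0.26


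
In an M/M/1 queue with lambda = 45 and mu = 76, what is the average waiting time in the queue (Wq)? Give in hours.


rho = 45/76; Wq = rho/(mu - lambda) = 0.0191 hours

0.0191 hours


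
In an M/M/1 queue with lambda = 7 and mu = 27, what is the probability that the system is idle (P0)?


P0 = 1 - rho = 1 - 7/27 = 0.7407

0.7407


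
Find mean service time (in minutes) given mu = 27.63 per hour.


Mean service time = 60/mu = 60/27.63 = 2.17 minutes

2.17 minutes


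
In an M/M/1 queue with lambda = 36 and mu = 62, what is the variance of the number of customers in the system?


rho = 36/62; Var(N) = rho/(1-rho)^2 = 3.3

3.3


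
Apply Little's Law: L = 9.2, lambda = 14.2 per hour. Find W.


W = L / lambda = 9.2 / 14.2 = 0.6479 hours

0.6479 hours


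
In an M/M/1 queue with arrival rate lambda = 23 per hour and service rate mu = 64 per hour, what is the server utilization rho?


rho = lambda/mu = 23/64 = 0.3594

0.3594


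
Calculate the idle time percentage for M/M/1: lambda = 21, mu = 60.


Idle fraction = (1 - rho) * 100 = (1 - 21/60) * 100 = 65.0%

65.0%


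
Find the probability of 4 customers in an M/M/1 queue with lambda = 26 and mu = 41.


rho = 26/41; P(n) = (1-rho)*rho^n = (1-26/41)*(26/41)^4 = 0.0592

0.0592


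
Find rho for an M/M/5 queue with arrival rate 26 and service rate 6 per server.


rho = lambda/(c*mu) = 26/(5*6) = 0.8667

0.8667


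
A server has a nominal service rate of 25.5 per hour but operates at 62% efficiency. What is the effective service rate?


Effective rate = mu * efficiency = 25.5 * 0.62 = 15.81 per hour

15.81 per hour


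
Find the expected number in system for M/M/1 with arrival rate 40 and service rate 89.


rho = 40/89; L = rho/(1-rho) = 0.82

0.82


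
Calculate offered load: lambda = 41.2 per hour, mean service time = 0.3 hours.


Offered load a = lambda * E[S] = 41.2 * 0.3 = 12.36 Erlangs

12.36 Erlangs


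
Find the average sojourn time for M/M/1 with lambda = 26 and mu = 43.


W = 1/(mu - lambda) = 1/(43 - 26) = 0.0588 hours

0.0588 hours


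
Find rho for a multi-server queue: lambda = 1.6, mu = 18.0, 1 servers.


rho = lambda / (c * mu) = 1.6 / (1 * 18.0) = 0.0889

0.0889


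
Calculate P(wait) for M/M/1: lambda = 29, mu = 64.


P(wait) = rho = lambda/mu = 29/64 = 0.4531

0.4531


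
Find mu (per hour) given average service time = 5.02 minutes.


mu = 60 / avg_service_time = 60 / 5.02 = 11.95 per hour

11.95 per hour


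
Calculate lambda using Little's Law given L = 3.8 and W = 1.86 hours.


lambda = L / W = 3.8 / 1.86 = 2.04 per hour

2.04 per hour


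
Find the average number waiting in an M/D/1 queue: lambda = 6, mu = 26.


M/D/1: Lq = rho^2 / (2*(1-rho)) where rho = 6/26; Lq = 0.03

0.03


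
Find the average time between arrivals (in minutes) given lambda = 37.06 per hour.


Mean interarrival time = 60/lambda = 60/37.06 = 1.62 minutes

1.62 minutes


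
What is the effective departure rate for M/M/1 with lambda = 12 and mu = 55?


For a stable queue (lambda < mu), throughput = lambda = 12 per hour

12 per hour


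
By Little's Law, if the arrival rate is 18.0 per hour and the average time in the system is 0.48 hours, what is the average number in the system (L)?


L = lambda * W = 18.0 * 0.48 = 8.64

8.64


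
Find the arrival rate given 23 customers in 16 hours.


lambda = total arrivals / time = 23 / 16 = 1.44 per hour

1.44 per hour


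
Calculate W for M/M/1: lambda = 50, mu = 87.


W = 1/(mu - lambda) = 1/(87 - 50) = 0.027 hours

0.027 hours


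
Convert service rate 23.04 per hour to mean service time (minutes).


Mean service time = 60/mu = 60/23.04 = 2.6 minutes

2.6 minutes


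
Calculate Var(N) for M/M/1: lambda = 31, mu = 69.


rho = 31/69; Var(N) = rho/(1-rho)^2 = 1.48

1.48


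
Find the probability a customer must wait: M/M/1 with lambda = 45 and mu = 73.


P(wait) = rho = lambda/mu = 45/73 = 0.6164

0.6164


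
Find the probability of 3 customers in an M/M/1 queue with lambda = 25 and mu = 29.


rho = 25/29; P(n) = (1-rho)*rho^n = (1-25/29)*(25/29)^3 = 0.0884

0.0884


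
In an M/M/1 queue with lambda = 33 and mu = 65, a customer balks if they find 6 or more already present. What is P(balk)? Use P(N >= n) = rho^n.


P(N >= 6) = rho^6 = (33/65)^6 = 0.0171

0.0171


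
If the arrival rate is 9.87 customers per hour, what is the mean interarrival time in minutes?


Mean interarrival time = 60/lambda = 60/9.87 = 6.08 minutes

6.08 minutes


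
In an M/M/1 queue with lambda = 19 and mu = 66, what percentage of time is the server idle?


Idle fraction = (1 - rho) * 100 = (1 - 19/66) * 100 = 71.2%

71.2%


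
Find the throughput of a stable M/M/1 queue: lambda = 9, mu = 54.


For a stable queue (lambda < mu), throughput = lambda = 9 per hour

9 per hour


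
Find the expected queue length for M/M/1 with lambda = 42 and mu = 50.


rho = 42/50; Lq = rho^2/(1-rho) = 4.41

4.41


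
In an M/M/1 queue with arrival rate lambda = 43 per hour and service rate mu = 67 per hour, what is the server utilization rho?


rho = lambda/mu = 43/67 = 0.6418

0.6418


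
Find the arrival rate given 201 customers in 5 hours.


lambda = total arrivals / time = 201 / 5 = 40.2 per hour

40.2 per hour


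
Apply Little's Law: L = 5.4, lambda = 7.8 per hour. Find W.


W = L / lambda = 5.4 / 7.8 = 0.6923 hours

0.6923 hours


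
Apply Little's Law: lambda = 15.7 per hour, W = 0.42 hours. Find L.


L = lambda * W = 15.7 * 0.42 = 6.59

6.59


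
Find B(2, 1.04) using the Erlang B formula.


B(N,A) = (A^N/N!) / sum(A^k/k!, k=0..N) with N=2, A=1.04 = 0.2095

0.2095


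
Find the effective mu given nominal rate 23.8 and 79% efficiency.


Effective rate = mu * efficiency = 23.8 * 0.79 = 18.8 per hour

18.8 per hour


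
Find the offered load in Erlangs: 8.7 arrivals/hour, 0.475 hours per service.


Offered load a = lambda * E[S] = 8.7 * 0.475 = 4.13 Erlangs

4.13 Erlangs


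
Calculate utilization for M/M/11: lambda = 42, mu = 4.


rho = lambda/(c*mu) = 42/(11*4) = 0.9545

0.9545


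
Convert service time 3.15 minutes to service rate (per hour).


mu = 60 / avg_service_time = 60 / 3.15 = 19.05 per hour

19.05 per hour


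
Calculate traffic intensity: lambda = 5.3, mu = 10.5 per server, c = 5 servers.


rho = lambda / (c * mu) = 5.3 / (5 * 10.5) = 0.101

0.101


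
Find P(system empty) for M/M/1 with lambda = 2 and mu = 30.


P0 = 1 - rho = 1 - 2/30 = 0.9333

0.9333


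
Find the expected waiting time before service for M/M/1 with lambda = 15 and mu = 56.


rho = 15/56; Wq = rho/(mu - lambda) = 0.0065 hours

0.0065 hours


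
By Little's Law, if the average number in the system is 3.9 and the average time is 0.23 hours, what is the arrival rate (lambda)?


lambda = L / W = 3.9 / 0.23 = 16.96 per hour

16.96 per hour


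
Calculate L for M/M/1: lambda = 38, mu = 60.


rho = 38/60; L = rho/(1-rho) = 1.73

1.73


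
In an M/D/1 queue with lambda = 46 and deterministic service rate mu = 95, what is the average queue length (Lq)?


M/D/1: Lq = rho^2 / (2*(1-rho)) where rho = 46/95; Lq = 0.23

0.23


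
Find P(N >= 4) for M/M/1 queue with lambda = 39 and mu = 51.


P(N >= 4) = rho^4 = (39/51)^4 = 0.342

0.342


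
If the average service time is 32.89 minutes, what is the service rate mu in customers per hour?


mu = 60 / avg_service_time = 60 / 32.89 = 1.82 per hour

1.82 per hour


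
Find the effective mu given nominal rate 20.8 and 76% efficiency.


Effective rate = mu * efficiency = 20.8 * 0.76 = 15.81 per hour

15.81 per hour


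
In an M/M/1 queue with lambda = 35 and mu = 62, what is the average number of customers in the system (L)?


rho = 35/62; L = rho/(1-rho) = 1.3

1.3


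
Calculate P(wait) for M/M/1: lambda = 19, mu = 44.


P(wait) = rho = lambda/mu = 19/44 = 0.4318

0.4318


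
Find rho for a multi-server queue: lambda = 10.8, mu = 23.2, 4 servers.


rho = lambda / (c * mu) = 10.8 / (4 * 23.2) = 0.1164

0.1164


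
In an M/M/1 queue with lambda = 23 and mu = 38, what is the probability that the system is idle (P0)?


P0 = 1 - rho = 1 - 23/38 = 0.3947

0.3947


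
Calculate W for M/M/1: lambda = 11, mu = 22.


W = 1/(mu - lambda) = 1/(22 - 11) = 0.0909 hours

0.0909 hours


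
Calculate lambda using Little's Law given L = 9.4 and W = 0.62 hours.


lambda = L / W = 9.4 / 0.62 = 15.16 per hour

15.16 per hour


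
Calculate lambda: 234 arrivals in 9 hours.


lambda = total arrivals / time = 234 / 9 = 26.0 per hour

26.0 per hour


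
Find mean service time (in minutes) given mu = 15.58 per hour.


Mean service time = 60/mu = 60/15.58 = 3.85 minutes

3.85 minutes


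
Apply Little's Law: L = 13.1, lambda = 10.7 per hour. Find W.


W = L / lambda = 13.1 / 10.7 = 1.2243 hours

1.2243 hours


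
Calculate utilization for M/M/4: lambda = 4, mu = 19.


rho = lambda/(c*mu) = 4/(4*19) = 0.0526

0.0526


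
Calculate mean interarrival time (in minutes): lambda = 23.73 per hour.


Mean interarrival time = 60/lambda = 60/23.73 = 2.53 minutes

2.53 minutes


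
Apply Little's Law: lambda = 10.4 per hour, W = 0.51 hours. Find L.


L = lambda * W = 10.4 * 0.51 = 5.3

5.3


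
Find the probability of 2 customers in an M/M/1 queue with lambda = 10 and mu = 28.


rho = 10/28; P(n) = (1-rho)*rho^n = (1-10/28)*(10/28)^2 = 0.082

0.082


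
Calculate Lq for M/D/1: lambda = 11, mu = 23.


M/D/1: Lq = rho^2 / (2*(1-rho)) where rho = 11/23; Lq = 0.22

0.22


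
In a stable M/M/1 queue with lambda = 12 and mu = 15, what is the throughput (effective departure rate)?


For a stable queue (lambda < mu), throughput = lambda = 12 per hour

12 per hour


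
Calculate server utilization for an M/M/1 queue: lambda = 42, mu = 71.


rho = lambda/mu = 42/71 = 0.5915

0.5915


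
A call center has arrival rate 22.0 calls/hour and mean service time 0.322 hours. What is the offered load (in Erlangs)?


Offered load a = lambda * E[S] = 22.0 * 0.322 = 7.08 Erlangs

7.08 Erlangs


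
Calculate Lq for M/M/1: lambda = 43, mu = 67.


rho = 43/67; Lq = rho^2/(1-rho) = 1.15

1.15


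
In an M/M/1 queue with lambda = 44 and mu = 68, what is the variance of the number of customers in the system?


rho = 44/68; Var(N) = rho/(1-rho)^2 = 5.19

5.19


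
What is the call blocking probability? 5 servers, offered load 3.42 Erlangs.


B(N,A) = (A^N/N!) / sum(A^k/k!, k=0..N) with N=5, A=3.42 = 0.1469

0.1469


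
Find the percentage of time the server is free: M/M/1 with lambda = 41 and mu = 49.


Idle fraction = (1 - rho) * 100 = (1 - 41/49) * 100 = 16.3%

16.3%


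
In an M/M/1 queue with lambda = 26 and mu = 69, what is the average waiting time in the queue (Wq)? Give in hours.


rho = 26/69; Wq = rho/(mu - lambda) = 0.0088 hours

0.0088 hours


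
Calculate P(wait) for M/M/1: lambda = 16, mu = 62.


P(wait) = rho = lambda/mu = 16/62 = 0.2581

0.2581


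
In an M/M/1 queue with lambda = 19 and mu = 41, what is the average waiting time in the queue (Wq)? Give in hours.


rho = 19/41; Wq = rho/(mu - lambda) = 0.0211 hours

0.0211 hours


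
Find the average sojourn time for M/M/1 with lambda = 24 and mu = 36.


W = 1/(mu - lambda) = 1/(36 - 24) = 0.0833 hours

0.0833 hours


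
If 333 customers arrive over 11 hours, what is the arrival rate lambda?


lambda = total arrivals / time = 333 / 11 = 30.27 per hour

30.27 per hour


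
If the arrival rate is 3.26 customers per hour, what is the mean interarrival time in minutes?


Mean interarrival time = 60/lambda = 60/3.26 = 18.4 minutes

18.4 minutes


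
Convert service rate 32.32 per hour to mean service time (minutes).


Mean service time = 60/mu = 60/32.32 = 1.86 minutes

1.86 minutes


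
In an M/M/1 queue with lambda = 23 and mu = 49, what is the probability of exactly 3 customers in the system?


rho = 23/49; P(n) = (1-rho)*rho^n = (1-23/49)*(23/49)^3 = 0.0549

0.0549


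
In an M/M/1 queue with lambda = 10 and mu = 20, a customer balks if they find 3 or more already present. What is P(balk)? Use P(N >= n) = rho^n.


P(N >= 3) = rho^3 = (10/20)^3 = 0.125

0.125


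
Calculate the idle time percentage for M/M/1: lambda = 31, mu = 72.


Idle fraction = (1 - rho) * 100 = (1 - 31/72) * 100 = 56.9%

56.9%


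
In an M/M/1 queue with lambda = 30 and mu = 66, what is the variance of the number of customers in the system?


rho = 30/66; Var(N) = rho/(1-rho)^2 = 1.53

1.53


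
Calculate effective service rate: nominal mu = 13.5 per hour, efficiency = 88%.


Effective rate = mu * efficiency = 13.5 * 0.88 = 11.88 per hour

11.88 per hour


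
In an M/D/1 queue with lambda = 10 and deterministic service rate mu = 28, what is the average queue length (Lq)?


M/D/1: Lq = rho^2 / (2*(1-rho)) where rho = 10/28; Lq = 0.1

0.1


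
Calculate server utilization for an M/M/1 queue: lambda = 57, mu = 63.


rho = lambda/mu = 57/63 = 0.9048

0.9048


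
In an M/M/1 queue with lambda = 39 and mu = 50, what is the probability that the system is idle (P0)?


P0 = 1 - rho = 1 - 39/50 = 0.22

0.22


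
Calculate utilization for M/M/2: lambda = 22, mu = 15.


rho = lambda/(c*mu) = 22/(2*15) = 0.7333

0.7333


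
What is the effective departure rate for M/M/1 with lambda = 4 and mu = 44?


For a stable queue (lambda < mu), throughput = lambda = 4 per hour

4 per hour


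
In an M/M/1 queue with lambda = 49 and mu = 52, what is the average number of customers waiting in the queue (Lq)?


rho = 49/52; Lq = rho^2/(1-rho) = 15.39

15.39


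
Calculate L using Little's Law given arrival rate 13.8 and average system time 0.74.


L = lambda * W = 13.8 * 0.74 = 10.21

10.21


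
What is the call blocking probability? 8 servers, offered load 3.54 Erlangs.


B(N,A) = (A^N/N!) / sum(A^k/k!, k=0..N) with N=8, A=3.54 = 0.0179

0.0179


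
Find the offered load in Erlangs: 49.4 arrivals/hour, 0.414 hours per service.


Offered load a = lambda * E[S] = 49.4 * 0.414 = 20.45 Erlangs

20.45 Erlangs


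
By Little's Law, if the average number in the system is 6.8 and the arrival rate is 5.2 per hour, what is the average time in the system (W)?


W = L / lambda = 6.8 / 5.2 = 1.3077 hours

1.3077 hours


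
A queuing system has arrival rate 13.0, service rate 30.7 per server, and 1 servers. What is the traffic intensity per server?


rho = lambda / (c * mu) = 13.0 / (1 * 30.7) = 0.4235

0.4235


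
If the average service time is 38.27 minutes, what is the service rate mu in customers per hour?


mu = 60 / avg_service_time = 60 / 38.27 = 1.57 per hour

1.57 per hour


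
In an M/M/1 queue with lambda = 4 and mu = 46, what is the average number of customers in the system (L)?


rho = 4/46; L = rho/(1-rho) = 0.1

0.1


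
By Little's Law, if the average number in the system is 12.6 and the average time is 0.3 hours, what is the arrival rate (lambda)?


lambda = L / W = 12.6 / 0.3 = 42.0 per hour

42.0 per hour


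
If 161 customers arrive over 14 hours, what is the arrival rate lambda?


lambda = total arrivals / time = 161 / 14 = 11.5 per hour

11.5 per hour


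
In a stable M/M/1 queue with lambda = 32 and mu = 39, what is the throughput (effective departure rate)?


For a stable queue (lambda < mu), throughput = lambda = 32 per hour

32 per hour


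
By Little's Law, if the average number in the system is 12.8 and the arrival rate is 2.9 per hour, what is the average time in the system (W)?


W = L / lambda = 12.8 / 2.9 = 4.4138 hours

4.4138 hours


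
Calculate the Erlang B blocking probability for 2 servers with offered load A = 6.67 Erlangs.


B(N,A) = (A^N/N!) / sum(A^k/k!, k=0..N) with N=2, A=6.67 = 0.7436

0.7436


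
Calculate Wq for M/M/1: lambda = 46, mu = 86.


rho = 46/86; Wq = rho/(mu - lambda) = 0.0134 hours

0.0134 hours


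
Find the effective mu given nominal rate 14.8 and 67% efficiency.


Effective rate = mu * efficiency = 14.8 * 0.67 = 9.92 per hour

9.92 per hour


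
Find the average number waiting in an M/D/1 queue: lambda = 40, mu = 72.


M/D/1: Lq = rho^2 / (2*(1-rho)) where rho = 40/72; Lq = 0.35

0.35


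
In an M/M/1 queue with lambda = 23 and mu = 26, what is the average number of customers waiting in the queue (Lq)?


rho = 23/26; Lq = rho^2/(1-rho) = 6.78

6.78


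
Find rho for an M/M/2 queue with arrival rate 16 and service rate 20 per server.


rho = lambda/(c*mu) = 16/(2*20) = 0.4

0.4


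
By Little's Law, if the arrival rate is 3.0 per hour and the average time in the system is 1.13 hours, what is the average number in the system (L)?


L = lambda * W = 3.0 * 1.13 = 3.39

3.39


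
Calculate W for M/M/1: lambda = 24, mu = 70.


W = 1/(mu - lambda) = 1/(70 - 24) = 0.0217 hours

0.0217 hours


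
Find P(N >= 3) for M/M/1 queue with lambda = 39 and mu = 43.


P(N >= 3) = rho^3 = (39/43)^3 = 0.7461

0.7461


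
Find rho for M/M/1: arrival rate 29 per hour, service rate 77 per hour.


rho = lambda/mu = 29/77 = 0.3766

0.3766


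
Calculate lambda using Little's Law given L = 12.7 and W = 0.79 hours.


lambda = L / W = 12.7 / 0.79 = 16.08 per hour

16.08 per hour


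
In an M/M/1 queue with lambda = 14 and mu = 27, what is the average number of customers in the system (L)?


rho = 14/27; L = rho/(1-rho) = 1.08

1.08


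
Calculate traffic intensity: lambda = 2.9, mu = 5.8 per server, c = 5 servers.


rho = lambda / (c * mu) = 2.9 / (5 * 5.8) = 0.1

0.1


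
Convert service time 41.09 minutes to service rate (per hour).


mu = 60 / avg_service_time = 60 / 41.09 = 1.46 per hour

1.46 per hour


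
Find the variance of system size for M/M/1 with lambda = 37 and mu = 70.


rho = 37/70; Var(N) = rho/(1-rho)^2 = 2.38

2.38


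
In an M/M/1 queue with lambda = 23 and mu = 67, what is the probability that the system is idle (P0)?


P0 = 1 - rho = 1 - 23/67 = 0.6567

0.6567


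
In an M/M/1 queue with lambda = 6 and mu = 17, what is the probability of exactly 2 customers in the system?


rho = 6/17; P(n) = (1-rho)*rho^n = (1-6/17)*(6/17)^2 = 0.0806

0.0806


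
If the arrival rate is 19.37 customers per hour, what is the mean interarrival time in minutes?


Mean interarrival time = 60/lambda = 60/19.37 = 3.1 minutes

3.1 minutes


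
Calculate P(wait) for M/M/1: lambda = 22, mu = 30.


P(wait) = rho = lambda/mu = 22/30 = 0.7333

0.7333


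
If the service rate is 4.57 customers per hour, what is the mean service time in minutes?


Mean service time = 60/mu = 60/4.57 = 13.13 minutes

13.13 minutes


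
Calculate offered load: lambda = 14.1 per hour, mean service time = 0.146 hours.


Offered load a = lambda * E[S] = 14.1 * 0.146 = 2.06 Erlangs

2.06 Erlangs


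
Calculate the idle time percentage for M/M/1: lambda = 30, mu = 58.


Idle fraction = (1 - rho) * 100 = (1 - 30/58) * 100 = 48.3%

48.3%


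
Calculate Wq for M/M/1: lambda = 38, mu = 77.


rho = 38/77; Wq = rho/(mu - lambda) = 0.0127 hours

0.0127 hours


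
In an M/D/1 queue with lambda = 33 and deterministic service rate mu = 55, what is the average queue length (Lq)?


M/D/1: Lq = rho^2 / (2*(1-rho)) where rho = 33/55; Lq = 0.45

0.45


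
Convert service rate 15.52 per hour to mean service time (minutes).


Mean service time = 60/mu = 60/15.52 = 3.87 minutes

3.87 minutes


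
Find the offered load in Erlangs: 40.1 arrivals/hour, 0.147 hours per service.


Offered load a = lambda * E[S] = 40.1 * 0.147 = 5.89 Erlangs

5.89 Erlangs


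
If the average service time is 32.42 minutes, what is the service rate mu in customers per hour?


mu = 60 / avg_service_time = 60 / 32.42 = 1.85 per hour

1.85 per hour


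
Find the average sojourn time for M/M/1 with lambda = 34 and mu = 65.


W = 1/(mu - lambda) = 1/(65 - 34) = 0.0323 hours

0.0323 hours


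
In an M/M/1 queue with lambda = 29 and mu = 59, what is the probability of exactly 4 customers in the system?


rho = 29/59; P(n) = (1-rho)*rho^n = (1-29/59)*(29/59)^4 = 0.0297

0.0297


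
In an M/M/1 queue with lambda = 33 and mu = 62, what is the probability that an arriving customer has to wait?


P(wait) = rho = lambda/mu = 33/62 = 0.5323

0.5323


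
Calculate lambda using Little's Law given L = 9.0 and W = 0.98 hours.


lambda = L / W = 9.0 / 0.98 = 9.18 per hour

9.18 per hour


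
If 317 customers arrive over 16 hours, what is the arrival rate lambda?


lambda = total arrivals / time = 317 / 16 = 19.81 per hour

19.81 per hour


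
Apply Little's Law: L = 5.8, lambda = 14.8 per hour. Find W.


W = L / lambda = 5.8 / 14.8 = 0.3919 hours

0.3919 hours


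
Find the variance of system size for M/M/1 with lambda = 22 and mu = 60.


rho = 22/60; Var(N) = rho/(1-rho)^2 = 0.91

0.91


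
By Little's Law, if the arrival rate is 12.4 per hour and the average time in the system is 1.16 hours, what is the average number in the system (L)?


L = lambda * W = 12.4 * 1.16 = 14.38

14.38


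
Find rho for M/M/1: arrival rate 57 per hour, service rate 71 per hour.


rho = lambda/mu = 57/71 = 0.8028

0.8028


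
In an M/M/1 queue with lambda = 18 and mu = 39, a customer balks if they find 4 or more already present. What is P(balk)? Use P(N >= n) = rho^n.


P(N >= 4) = rho^4 = (18/39)^4 = 0.0454

0.0454


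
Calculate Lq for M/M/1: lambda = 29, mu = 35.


rho = 29/35; Lq = rho^2/(1-rho) = 4.0

4.0


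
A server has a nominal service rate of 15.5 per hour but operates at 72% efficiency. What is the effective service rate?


Effective rate = mu * efficiency = 15.5 * 0.72 = 11.16 per hour

11.16 per hour


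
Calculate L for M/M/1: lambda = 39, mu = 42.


rho = 39/42; L = rho/(1-rho) = 13.0

13.0


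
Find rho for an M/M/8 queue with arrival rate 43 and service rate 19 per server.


rho = lambda/(c*mu) = 43/(8*19) = 0.2829

0.2829


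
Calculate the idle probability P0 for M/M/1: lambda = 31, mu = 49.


P0 = 1 - rho = 1 - 31/49 = 0.3673

0.3673


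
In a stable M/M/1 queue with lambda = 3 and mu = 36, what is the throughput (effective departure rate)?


For a stable queue (lambda < mu), throughput = lambda = 3 per hour

3 per hour


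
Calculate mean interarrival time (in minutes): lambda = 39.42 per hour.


Mean interarrival time = 60/lambda = 60/39.42 = 1.52 minutes

1.52 minutes


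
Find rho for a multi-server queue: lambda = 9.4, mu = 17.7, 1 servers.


rho = lambda / (c * mu) = 9.4 / (1 * 17.7) = 0.5311

0.5311


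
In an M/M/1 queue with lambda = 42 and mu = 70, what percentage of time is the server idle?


Idle fraction = (1 - rho) * 100 = (1 - 42/70) * 100 = 40.0%

40.0%


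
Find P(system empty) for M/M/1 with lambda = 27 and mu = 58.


P0 = 1 - rho = 1 - 27/58 = 0.5345

0.5345


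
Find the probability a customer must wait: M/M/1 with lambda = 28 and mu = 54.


P(wait) = rho = lambda/mu = 28/54 = 0.5185

0.5185


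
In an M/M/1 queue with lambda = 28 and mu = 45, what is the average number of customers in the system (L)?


rho = 28/45; L = rho/(1-rho) = 1.65

1.65


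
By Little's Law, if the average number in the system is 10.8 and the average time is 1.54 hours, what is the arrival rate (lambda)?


lambda = L / W = 10.8 / 1.54 = 7.01 per hour

7.01 per hour


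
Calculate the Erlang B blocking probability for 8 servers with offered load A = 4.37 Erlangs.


B(N,A) = (A^N/N!) / sum(A^k/k!, k=0..N) with N=8, A=4.37 = 0.0432

0.0432


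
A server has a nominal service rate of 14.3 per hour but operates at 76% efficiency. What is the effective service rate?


Effective rate = mu * efficiency = 14.3 * 0.76 = 10.87 per hour

10.87 per hour


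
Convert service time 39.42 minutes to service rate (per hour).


mu = 60 / avg_service_time = 60 / 39.42 = 1.52 per hour

1.52 per hour


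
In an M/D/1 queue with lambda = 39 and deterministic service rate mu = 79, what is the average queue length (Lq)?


M/D/1: Lq = rho^2 / (2*(1-rho)) where rho = 39/79; Lq = 0.24

0.24


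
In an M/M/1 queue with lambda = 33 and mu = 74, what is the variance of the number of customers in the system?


rho = 33/74; Var(N) = rho/(1-rho)^2 = 1.45

1.45


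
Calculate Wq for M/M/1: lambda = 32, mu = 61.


rho = 32/61; Wq = rho/(mu - lambda) = 0.0181 hours

0.0181 hours


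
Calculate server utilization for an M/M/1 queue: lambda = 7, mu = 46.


rho = lambda/mu = 7/46 = 0.1522

0.1522


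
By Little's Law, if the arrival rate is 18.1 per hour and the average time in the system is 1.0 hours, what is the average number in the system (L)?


L = lambda * W = 18.1 * 1.0 = 18.1

18.1


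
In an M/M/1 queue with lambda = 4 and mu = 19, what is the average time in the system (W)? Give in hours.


W = 1/(mu - lambda) = 1/(19 - 4) = 0.0667 hours

0.0667 hours


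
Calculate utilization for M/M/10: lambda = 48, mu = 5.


rho = lambda/(c*mu) = 48/(10*5) = 0.96

0.96


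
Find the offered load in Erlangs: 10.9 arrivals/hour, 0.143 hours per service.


Offered load a = lambda * E[S] = 10.9 * 0.143 = 1.56 Erlangs

1.56 Erlangs


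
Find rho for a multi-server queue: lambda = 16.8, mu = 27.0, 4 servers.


rho = lambda / (c * mu) = 16.8 / (4 * 27.0) = 0.1556

0.1556


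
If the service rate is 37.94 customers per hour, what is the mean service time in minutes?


Mean service time = 60/mu = 60/37.94 = 1.58 minutes

1.58 minutes


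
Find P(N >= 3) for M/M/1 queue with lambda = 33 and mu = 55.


P(N >= 3) = rho^3 = (33/55)^3 = 0.216

0.216


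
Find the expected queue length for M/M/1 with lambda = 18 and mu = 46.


rho = 18/46; Lq = rho^2/(1-rho) = 0.25

0.25


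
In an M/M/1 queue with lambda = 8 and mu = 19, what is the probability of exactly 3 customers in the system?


rho = 8/19; P(n) = (1-rho)*rho^n = (1-8/19)*(8/19)^3 = 0.0432

0.0432


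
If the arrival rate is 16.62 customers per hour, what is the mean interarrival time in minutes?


Mean interarrival time = 60/lambda = 60/16.62 = 3.61 minutes

3.61 minutes


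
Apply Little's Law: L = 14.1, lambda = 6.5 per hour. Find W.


W = L / lambda = 14.1 / 6.5 = 2.1692 hours

2.1692 hours


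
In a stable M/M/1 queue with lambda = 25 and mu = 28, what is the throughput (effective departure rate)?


For a stable queue (lambda < mu), throughput = lambda = 25 per hour

25 per hour


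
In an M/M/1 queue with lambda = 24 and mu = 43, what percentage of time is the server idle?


Idle fraction = (1 - rho) * 100 = (1 - 24/43) * 100 = 44.2%

44.2%


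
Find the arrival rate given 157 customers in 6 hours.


lambda = total arrivals / time = 157 / 6 = 26.17 per hour

26.17 per hour


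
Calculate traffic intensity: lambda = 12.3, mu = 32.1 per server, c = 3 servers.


rho = lambda / (c * mu) = 12.3 / (3 * 32.1) = 0.1277

0.1277


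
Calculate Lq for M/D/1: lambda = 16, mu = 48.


M/D/1: Lq = rho^2 / (2*(1-rho)) where rho = 16/48; Lq = 0.08

0.08


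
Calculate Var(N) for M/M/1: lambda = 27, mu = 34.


rho = 27/34; Var(N) = rho/(1-rho)^2 = 18.73

18.73


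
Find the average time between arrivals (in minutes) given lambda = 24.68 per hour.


Mean interarrival time = 60/lambda = 60/24.68 = 2.43 minutes

2.43 minutes


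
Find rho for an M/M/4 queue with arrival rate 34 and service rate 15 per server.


rho = lambda/(c*mu) = 34/(4*15) = 0.5667

0.5667


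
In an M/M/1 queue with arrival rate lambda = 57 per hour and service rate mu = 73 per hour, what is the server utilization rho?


rho = lambda/mu = 57/73 = 0.7808

0.7808


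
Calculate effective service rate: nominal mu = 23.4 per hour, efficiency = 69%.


Effective rate = mu * efficiency = 23.4 * 0.69 = 16.15 per hour

16.15 per hour


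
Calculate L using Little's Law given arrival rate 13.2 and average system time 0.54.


L = lambda * W = 13.2 * 0.54 = 7.13

7.13


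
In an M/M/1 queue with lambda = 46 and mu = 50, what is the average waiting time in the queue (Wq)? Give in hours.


rho = 46/50; Wq = rho/(mu - lambda) = 0.23 hours

0.23 hours


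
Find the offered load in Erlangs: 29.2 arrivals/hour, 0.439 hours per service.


Offered load a = lambda * E[S] = 29.2 * 0.439 = 12.82 Erlangs

12.82 Erlangs


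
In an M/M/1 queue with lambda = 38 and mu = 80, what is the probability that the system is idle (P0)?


P0 = 1 - rho = 1 - 38/80 = 0.525

0.525


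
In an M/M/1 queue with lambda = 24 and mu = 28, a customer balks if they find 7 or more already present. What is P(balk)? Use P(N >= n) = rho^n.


P(N >= 7) = rho^7 = (24/28)^7 = 0.3399

0.3399


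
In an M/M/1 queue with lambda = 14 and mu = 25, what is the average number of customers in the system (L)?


rho = 14/25; L = rho/(1-rho) = 1.27

1.27


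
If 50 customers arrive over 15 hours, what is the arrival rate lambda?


lambda = total arrivals / time = 50 / 15 = 3.33 per hour

3.33 per hour


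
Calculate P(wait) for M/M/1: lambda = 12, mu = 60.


P(wait) = rho = lambda/mu = 12/60 = 0.2

0.2


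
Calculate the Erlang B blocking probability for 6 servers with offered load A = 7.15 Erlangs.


B(N,A) = (A^N/N!) / sum(A^k/k!, k=0..N) with N=6, A=7.15 = 0.3406

0.3406


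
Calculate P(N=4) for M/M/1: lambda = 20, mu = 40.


rho = 20/40; P(n) = (1-rho)*rho^n = (1-20/40)*(20/40)^4 = 0.0313

0.0313


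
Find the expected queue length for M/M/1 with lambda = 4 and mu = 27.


rho = 4/27; Lq = rho^2/(1-rho) = 0.03

0.03


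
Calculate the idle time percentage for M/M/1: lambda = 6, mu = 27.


Idle fraction = (1 - rho) * 100 = (1 - 6/27) * 100 = 77.8%

77.8%


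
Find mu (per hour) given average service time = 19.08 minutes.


mu = 60 / avg_service_time = 60 / 19.08 = 3.14 per hour

3.14 per hour


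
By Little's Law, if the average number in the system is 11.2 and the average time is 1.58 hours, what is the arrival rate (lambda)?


lambda = L / W = 11.2 / 1.58 = 7.09 per hour

7.09 per hour


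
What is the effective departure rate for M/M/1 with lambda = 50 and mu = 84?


For a stable queue (lambda < mu), throughput = lambda = 50 per hour

50 per hour


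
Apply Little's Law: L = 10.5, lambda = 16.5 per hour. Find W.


W = L / lambda = 10.5 / 16.5 = 0.6364 hours

0.6364 hours


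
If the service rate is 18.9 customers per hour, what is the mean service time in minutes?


Mean service time = 60/mu = 60/18.9 = 3.17 minutes

3.17 minutes


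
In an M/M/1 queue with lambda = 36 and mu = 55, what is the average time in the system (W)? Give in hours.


W = 1/(mu - lambda) = 1/(55 - 36) = 0.0526 hours

0.0526 hours


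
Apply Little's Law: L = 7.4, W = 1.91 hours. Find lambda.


lambda = L / W = 7.4 / 1.91 = 3.87 per hour

3.87 per hour


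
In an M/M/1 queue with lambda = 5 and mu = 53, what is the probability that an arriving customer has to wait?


P(wait) = rho = lambda/mu = 5/53 = 0.0943

0.0943


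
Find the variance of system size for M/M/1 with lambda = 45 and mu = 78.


rho = 45/78; Var(N) = rho/(1-rho)^2 = 3.22

3.22


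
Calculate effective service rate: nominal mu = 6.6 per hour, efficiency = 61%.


Effective rate = mu * efficiency = 6.6 * 0.61 = 4.03 per hour

4.03 per hour


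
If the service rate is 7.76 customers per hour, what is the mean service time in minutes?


Mean service time = 60/mu = 60/7.76 = 7.73 minutes

7.73 minutes


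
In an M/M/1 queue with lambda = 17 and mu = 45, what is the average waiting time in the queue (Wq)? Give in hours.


rho = 17/45; Wq = rho/(mu - lambda) = 0.0135 hours

0.0135 hours


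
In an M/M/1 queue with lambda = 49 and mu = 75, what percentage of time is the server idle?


Idle fraction = (1 - rho) * 100 = (1 - 49/75) * 100 = 34.7%

34.7%


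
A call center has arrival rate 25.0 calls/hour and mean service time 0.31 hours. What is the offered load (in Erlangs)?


Offered load a = lambda * E[S] = 25.0 * 0.31 = 7.75 Erlangs

7.75 Erlangs


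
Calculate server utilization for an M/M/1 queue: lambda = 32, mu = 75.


rho = lambda/mu = 32/75 = 0.4267

0.4267


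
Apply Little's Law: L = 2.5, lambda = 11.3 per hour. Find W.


W = L / lambda = 2.5 / 11.3 = 0.2212 hours

0.2212 hours


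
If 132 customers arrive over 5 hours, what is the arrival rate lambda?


lambda = total arrivals / time = 132 / 5 = 26.4 per hour

26.4 per hour


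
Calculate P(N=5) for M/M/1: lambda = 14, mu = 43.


rho = 14/43; P(n) = (1-rho)*rho^n = (1-14/43)*(14/43)^5 = 0.0025

0.0025


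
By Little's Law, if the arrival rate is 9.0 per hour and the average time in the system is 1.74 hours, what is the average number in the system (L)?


L = lambda * W = 9.0 * 1.74 = 15.66

15.66


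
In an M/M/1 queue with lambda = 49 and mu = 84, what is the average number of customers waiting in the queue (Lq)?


rho = 49/84; Lq = rho^2/(1-rho) = 0.82

0.82


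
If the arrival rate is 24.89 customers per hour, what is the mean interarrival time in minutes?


Mean interarrival time = 60/lambda = 60/24.89 = 2.41 minutes

2.41 minutes


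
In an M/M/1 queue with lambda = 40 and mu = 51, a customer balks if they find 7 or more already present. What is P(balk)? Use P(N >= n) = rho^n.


P(N >= 7) = rho^7 = (40/51)^7 = 0.1826

0.1826


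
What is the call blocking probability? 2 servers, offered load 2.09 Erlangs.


B(N,A) = (A^N/N!) / sum(A^k/k!, k=0..N) with N=2, A=2.09 = 0.4141

0.4141


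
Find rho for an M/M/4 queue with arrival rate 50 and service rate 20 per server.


rho = lambda/(c*mu) = 50/(4*20) = 0.625

0.625


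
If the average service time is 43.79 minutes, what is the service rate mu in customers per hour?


mu = 60 / avg_service_time = 60 / 43.79 = 1.37 per hour

1.37 per hour


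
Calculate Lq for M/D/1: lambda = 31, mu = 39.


M/D/1: Lq = rho^2 / (2*(1-rho)) where rho = 31/39; Lq = 1.54

1.54


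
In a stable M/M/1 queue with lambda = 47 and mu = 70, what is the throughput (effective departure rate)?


For a stable queue (lambda < mu), throughput = lambda = 47 per hour

47 per hour


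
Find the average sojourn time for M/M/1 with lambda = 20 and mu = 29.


W = 1/(mu - lambda) = 1/(29 - 20) = 0.1111 hours

0.1111 hours


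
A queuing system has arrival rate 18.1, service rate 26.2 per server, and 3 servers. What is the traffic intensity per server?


rho = lambda / (c * mu) = 18.1 / (3 * 26.2) = 0.2303

0.2303


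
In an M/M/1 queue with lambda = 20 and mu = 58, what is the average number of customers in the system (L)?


rho = 20/58; L = rho/(1-rho) = 0.53

0.53


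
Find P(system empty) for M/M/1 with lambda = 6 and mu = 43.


P0 = 1 - rho = 1 - 6/43 = 0.8605

0.8605


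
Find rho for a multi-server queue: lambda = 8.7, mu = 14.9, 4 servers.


rho = lambda / (c * mu) = 8.7 / (4 * 14.9) = 0.146

0.146


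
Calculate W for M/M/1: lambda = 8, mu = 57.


W = 1/(mu - lambda) = 1/(57 - 8) = 0.0204 hours

0.0204 hours


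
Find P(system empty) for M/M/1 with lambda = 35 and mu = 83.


P0 = 1 - rho = 1 - 35/83 = 0.5783

0.5783


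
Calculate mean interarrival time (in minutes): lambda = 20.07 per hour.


Mean interarrival time = 60/lambda = 60/20.07 = 2.99 minutes

2.99 minutes


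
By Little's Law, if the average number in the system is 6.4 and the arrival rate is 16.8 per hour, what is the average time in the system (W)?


W = L / lambda = 6.4 / 16.8 = 0.381 hours

0.381 hours


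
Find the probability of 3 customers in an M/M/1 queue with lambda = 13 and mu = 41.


rho = 13/41; P(n) = (1-rho)*rho^n = (1-13/41)*(13/41)^3 = 0.0218

0.0218


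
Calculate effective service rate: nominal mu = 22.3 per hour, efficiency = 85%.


Effective rate = mu * efficiency = 22.3 * 0.85 = 18.96 per hour

18.96 per hour


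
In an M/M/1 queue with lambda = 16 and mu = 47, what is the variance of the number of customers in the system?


rho = 16/47; Var(N) = rho/(1-rho)^2 = 0.78

0.78


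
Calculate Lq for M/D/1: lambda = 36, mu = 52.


M/D/1: Lq = rho^2 / (2*(1-rho)) where rho = 36/52; Lq = 0.78

0.78


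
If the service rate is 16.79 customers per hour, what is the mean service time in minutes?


Mean service time = 60/mu = 60/16.79 = 3.57 minutes

3.57 minutes


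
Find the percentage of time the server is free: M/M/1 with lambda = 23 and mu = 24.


Idle fraction = (1 - rho) * 100 = (1 - 23/24) * 100 = 4.2%

4.2%


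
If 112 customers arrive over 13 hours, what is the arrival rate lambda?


lambda = total arrivals / time = 112 / 13 = 8.62 per hour

8.62 per hour


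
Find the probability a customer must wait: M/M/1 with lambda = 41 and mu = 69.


P(wait) = rho = lambda/mu = 41/69 = 0.5942

0.5942


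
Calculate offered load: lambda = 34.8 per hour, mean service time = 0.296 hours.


Offered load a = lambda * E[S] = 34.8 * 0.296 = 10.3 Erlangs

10.3 Erlangs
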